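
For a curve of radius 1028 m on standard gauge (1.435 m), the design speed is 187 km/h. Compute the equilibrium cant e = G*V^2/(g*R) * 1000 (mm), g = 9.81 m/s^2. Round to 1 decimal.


Convert speed: V = 187 / 3.6 = 51.9444 m/s
Apply formula: e = 1.435 * 51.9444^2 / (9.81 * 1028)
e = 1.435 * 2698.2253 / 10084.68
e = 0.383944 m = 383.9 mm

383.9


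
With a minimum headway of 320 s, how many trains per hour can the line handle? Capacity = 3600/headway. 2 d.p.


Capacity = 3600 / headway
Capacity = 3600 / 320
Capacity = 11.25 trains/hour

11.25


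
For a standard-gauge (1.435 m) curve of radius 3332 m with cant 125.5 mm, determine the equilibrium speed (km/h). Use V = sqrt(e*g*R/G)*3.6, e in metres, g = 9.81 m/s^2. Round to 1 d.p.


Convert cant: e = 125.5 mm = 0.1255 m
V_ms = sqrt(0.1255 * 9.81 * 3332 / 1.435)
V_ms = sqrt(2858.681854) = 53.4666 m/s
V = 53.4666 * 3.6 = 192.5 km/h

192.5


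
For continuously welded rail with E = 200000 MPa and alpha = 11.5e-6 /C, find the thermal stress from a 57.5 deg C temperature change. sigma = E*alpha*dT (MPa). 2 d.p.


sigma = E * alpha * dT
sigma = 200000 * 11.5e-6 * 57.5
sigma = 2.3 * 57.5
sigma = 132.25 MPa

132.25


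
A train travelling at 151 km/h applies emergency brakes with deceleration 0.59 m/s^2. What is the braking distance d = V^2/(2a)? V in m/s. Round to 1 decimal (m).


Convert speed: V = 151 / 3.6 = 41.9444 m/s
V^2 = 1759.3364
d = 1759.3364 / (2 * 0.59)
d = 1759.3364 / 1.18
d = 1491.0 m

1491.0


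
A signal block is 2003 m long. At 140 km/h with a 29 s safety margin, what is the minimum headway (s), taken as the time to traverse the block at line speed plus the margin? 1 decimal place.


V = 140 / 3.6 = 38.8889 m/s
Block traversal time = 2003 / 38.8889 = 51.5057 s
Headway = 51.5057 + 29
Headway = 80.5 s

80.5


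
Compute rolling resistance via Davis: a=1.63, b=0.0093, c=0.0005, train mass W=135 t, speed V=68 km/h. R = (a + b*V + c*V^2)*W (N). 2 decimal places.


b*V = 0.0093 * 68 = 0.6324
c*V^2 = 0.0005 * 4624 = 2.312
R_per_t = 1.63 + 0.6324 + 2.312 = 4.5744 N/t
R_total = 4.5744 * 135 = 617.54 N

617.54


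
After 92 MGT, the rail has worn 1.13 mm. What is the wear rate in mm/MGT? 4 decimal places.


Wear rate = total wear / cumulative tonnage
Rate = 1.13 / 92
Rate = 0.0123 mm/MGT

0.0123


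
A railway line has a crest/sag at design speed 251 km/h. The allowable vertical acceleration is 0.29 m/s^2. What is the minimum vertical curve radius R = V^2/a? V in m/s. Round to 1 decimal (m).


Convert speed: V = 251 / 3.6 = 69.7222 m/s
V^2 = 4861.1883 m^2/s^2
R_v = 4861.1883 / 0.29
R_v = 16762.7 m

16762.7


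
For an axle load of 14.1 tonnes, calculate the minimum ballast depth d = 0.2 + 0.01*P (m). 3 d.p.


d = 0.2 + 0.01 * 14.1
d = 0.2 + 0.141
d = 0.341 m

0.341


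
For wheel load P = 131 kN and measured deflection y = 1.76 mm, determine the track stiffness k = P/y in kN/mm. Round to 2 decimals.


Track stiffness k = P / y
k = 131 / 1.76
k = 74.43 kN/mm

74.43


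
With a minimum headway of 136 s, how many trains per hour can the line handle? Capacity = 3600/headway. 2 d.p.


Capacity = 3600 / headway
Capacity = 3600 / 136
Capacity = 26.47 trains/hour

26.47


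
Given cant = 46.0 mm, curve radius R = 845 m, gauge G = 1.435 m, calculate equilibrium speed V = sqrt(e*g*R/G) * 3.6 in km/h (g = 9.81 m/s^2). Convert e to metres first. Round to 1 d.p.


Convert cant: e = 46.0 mm = 0.0460 m
V_ms = sqrt(0.0460 * 9.81 * 845 / 1.435)
V_ms = sqrt(265.72453) = 16.3011 m/s
V = 16.3011 * 3.6 = 58.7 km/h

58.7


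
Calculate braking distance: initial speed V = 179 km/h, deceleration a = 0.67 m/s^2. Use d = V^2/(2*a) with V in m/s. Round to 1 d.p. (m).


Convert speed: V = 179 / 3.6 = 49.7222 m/s
V^2 = 2472.2994
d = 2472.2994 / (2 * 0.67)
d = 2472.2994 / 1.34
d = 1845.0 m

1845.0


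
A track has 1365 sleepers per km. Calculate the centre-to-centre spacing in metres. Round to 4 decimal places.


Spacing = 1000 m / number of sleepers
Spacing = 1000 / 1365
Spacing = 0.7326 m

0.7326


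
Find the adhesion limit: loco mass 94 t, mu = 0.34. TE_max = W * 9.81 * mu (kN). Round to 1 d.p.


TE_max = W * g * mu
TE_max = 94 * 9.81 * 0.34
TE_max = 922.14 * 0.34
TE_max = 313.5 kN

313.5


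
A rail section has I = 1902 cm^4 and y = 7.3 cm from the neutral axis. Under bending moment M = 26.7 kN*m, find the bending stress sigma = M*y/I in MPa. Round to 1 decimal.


Convert units:
M = 26.7 kN*m = 26700000 N*mm
y = 7.3 cm = 73 mm
I = 1902 cm^4 = 19020000 mm^4
sigma = 26700000 * 73 / 19020000
sigma = 102.5 MPa

102.5


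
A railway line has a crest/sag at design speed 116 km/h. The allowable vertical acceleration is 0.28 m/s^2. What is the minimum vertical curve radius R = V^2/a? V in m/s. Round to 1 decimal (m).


Convert speed: V = 116 / 3.6 = 32.2222 m/s
V^2 = 1038.2716 m^2/s^2
R_v = 1038.2716 / 0.28
R_v = 3708.1 m

3708.1


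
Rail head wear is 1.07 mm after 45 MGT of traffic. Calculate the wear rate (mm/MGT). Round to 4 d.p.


Wear rate = total wear / cumulative tonnage
Rate = 1.07 / 45
Rate = 0.0238 mm/MGT

0.0238


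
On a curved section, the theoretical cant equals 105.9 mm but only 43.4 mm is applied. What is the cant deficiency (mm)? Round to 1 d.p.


Cant deficiency = equilibrium cant - actual cant
CD = 105.9 - 43.4
CD = 62.5 mm

62.5


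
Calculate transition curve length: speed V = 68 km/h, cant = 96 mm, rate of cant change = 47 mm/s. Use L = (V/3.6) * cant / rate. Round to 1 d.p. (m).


Convert speed: V = 68 / 3.6 = 18.8889 m/s
L = 18.8889 * 96 / 47
L = 1813.3333 / 47
L = 38.6 m

38.6


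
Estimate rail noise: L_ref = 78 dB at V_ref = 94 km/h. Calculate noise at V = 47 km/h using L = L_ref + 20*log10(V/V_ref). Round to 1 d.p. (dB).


V/V_ref = 47 / 94 = 0.5
log10(0.5) = -0.30103
20 * -0.30103 = -6.0206
L = 78 + -6.0206 = 72.0 dB

72.0


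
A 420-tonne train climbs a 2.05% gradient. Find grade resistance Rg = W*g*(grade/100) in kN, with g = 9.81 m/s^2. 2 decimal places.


Rg = W * 9.81 * grade / 100
Rg = 420 * 9.81 * 2.05 / 100
Rg = 4120.2 * 0.0205
Rg = 84.46 kN

84.46


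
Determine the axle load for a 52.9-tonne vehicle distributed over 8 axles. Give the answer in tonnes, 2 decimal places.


Load per axle = total weight / number of axles
Load = 52.9 / 8
Load = 6.61 tonnes

6.61


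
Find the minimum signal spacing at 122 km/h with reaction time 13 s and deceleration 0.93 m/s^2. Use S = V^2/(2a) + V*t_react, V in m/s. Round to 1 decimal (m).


V = 122 / 3.6 = 33.8889 m/s
Braking distance = 33.8889^2 / (2*0.93) = 617.4499 m
Sighting distance = 33.8889 * 13 = 440.5556 m
S = 617.4499 + 440.5556 = 1058.0 m

1058.0


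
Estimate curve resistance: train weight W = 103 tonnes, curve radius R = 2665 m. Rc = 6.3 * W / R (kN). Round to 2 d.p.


Rc = 6.3 * W / R
Rc = 6.3 * 103 / 2665
Rc = 648.9 / 2665
Rc = 0.24 kN

0.24


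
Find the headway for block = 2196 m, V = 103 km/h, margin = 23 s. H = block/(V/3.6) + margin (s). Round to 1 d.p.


V = 103 / 3.6 = 28.6111 m/s
Block traversal time = 2196 / 28.6111 = 76.7534 s
Headway = 76.7534 + 23
Headway = 99.8 s

99.8


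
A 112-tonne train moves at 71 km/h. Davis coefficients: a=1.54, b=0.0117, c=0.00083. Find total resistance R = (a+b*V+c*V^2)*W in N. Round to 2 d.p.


b*V = 0.0117 * 71 = 0.8307
c*V^2 = 0.00083 * 5041 = 4.18403
R_per_t = 1.54 + 0.8307 + 4.18403 = 6.55473 N/t
R_total = 6.55473 * 112 = 734.13 N

734.13


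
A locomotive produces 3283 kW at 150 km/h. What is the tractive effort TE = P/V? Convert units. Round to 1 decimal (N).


Convert: P = 3283 kW = 3283000 W
V = 150 / 3.6 = 41.6667 m/s
TE = 3283000 / 41.6667
TE = 78792.0 N

78792.0


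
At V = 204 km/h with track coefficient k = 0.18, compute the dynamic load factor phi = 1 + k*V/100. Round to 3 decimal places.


phi = 1 + k * V / 100
phi = 1 + 0.18 * 204 / 100
phi = 1 + 0.3672
phi = 1.367

1.367


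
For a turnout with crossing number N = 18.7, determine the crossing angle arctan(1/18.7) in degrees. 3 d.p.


1/N = 1/18.7 = 0.053476
angle = arctan(0.053476) = 0.053425 rad
angle = 0.053425 * 180/pi = 3.061 degrees

3.061


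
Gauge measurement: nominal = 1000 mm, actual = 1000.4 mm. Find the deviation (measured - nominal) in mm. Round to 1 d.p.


Deviation = measured - nominal
Deviation = 1000.4 - 1000
Deviation = 0.4 mm

0.4


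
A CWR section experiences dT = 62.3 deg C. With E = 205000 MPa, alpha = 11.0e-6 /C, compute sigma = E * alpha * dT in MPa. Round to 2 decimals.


sigma = E * alpha * dT
sigma = 205000 * 11.0e-6 * 62.3
sigma = 2.255 * 62.3
sigma = 140.49 MPa

140.49


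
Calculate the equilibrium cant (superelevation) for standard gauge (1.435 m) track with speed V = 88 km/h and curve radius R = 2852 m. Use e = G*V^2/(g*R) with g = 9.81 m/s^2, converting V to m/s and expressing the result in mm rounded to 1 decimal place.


Convert speed: V = 88 / 3.6 = 24.4444 m/s
Apply formula: e = 1.435 * 24.4444^2 / (9.81 * 2852)
e = 1.435 * 597.5309 / 27978.12
e = 0.030647 m = 30.6 mm

30.6


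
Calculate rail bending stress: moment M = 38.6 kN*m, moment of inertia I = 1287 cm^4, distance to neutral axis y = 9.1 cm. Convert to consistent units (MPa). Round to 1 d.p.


Convert units:
M = 38.6 kN*m = 38600000 N*mm
y = 9.1 cm = 91 mm
I = 1287 cm^4 = 12870000 mm^4
sigma = 38600000 * 91 / 12870000
sigma = 272.9 MPa

272.9


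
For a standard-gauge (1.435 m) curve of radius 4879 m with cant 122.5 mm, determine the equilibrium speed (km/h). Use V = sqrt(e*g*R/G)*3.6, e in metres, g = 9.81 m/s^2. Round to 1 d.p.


Convert cant: e = 122.5 mm = 0.1225 m
V_ms = sqrt(0.1225 * 9.81 * 4879 / 1.435)
V_ms = sqrt(4085.865) = 63.9208 m/s
V = 63.9208 * 3.6 = 230.1 km/h

230.1


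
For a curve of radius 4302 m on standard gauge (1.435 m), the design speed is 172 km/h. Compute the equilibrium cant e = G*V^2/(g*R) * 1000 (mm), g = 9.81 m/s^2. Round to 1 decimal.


Convert speed: V = 172 / 3.6 = 47.7778 m/s
Apply formula: e = 1.435 * 47.7778^2 / (9.81 * 4302)
e = 1.435 * 2282.716 / 42202.62
e = 0.077618 m = 77.6 mm

77.6


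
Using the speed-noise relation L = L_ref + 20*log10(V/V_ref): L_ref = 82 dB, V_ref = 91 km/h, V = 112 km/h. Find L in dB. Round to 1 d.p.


V/V_ref = 112 / 91 = 1.230769
log10(1.230769) = 0.090177
20 * 0.090177 = 1.8035
L = 82 + 1.8035 = 83.8 dB

83.8


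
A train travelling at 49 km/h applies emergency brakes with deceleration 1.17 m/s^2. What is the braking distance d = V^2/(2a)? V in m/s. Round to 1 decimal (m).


Convert speed: V = 49 / 3.6 = 13.6111 m/s
V^2 = 185.2623
d = 185.2623 / (2 * 1.17)
d = 185.2623 / 2.34
d = 79.2 m

79.2


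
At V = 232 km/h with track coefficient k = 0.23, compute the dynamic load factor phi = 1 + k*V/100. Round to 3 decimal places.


phi = 1 + k * V / 100
phi = 1 + 0.23 * 232 / 100
phi = 1 + 0.5336
phi = 1.534

1.534


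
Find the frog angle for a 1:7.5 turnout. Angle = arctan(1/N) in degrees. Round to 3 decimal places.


1/N = 1/7.5 = 0.133333
angle = arctan(0.133333) = 0.132552 rad
angle = 0.132552 * 180/pi = 7.595 degrees

7.595


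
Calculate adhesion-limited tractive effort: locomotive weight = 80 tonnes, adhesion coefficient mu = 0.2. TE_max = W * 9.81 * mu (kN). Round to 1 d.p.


TE_max = W * g * mu
TE_max = 80 * 9.81 * 0.2
TE_max = 784.8 * 0.2
TE_max = 157.0 kN

157.0


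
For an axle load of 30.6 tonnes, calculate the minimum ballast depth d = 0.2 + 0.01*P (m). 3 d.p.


d = 0.2 + 0.01 * 30.6
d = 0.2 + 0.306
d = 0.506 m

0.506


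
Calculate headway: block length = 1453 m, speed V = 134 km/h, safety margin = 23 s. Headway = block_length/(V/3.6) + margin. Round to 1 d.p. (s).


V = 134 / 3.6 = 37.2222 m/s
Block traversal time = 1453 / 37.2222 = 39.0358 s
Headway = 39.0358 + 23
Headway = 62.0 s

62.0


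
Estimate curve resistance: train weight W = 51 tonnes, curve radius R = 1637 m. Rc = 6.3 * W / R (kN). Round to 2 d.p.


Rc = 6.3 * W / R
Rc = 6.3 * 51 / 1637
Rc = 321.3 / 1637
Rc = 0.20 kN

0.20


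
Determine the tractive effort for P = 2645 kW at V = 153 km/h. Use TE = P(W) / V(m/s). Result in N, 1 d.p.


Convert: P = 2645 kW = 2645000 W
V = 153 / 3.6 = 42.5 m/s
TE = 2645000 / 42.5
TE = 62235.3 N

62235.3


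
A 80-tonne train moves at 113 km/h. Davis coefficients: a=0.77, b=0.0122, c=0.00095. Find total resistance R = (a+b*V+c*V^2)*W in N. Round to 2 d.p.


b*V = 0.0122 * 113 = 1.3786
c*V^2 = 0.00095 * 12769 = 12.13055
R_per_t = 0.77 + 1.3786 + 12.13055 = 14.27915 N/t
R_total = 14.27915 * 80 = 1142.33 N

1142.33


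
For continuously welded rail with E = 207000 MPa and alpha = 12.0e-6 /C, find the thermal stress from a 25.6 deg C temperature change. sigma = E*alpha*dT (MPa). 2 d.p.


sigma = E * alpha * dT
sigma = 207000 * 12.0e-6 * 25.6
sigma = 2.484 * 25.6
sigma = 63.59 MPa

63.59


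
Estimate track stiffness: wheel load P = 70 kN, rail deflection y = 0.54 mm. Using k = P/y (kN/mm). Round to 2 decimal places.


Track stiffness k = P / y
k = 70 / 0.54
k = 129.63 kN/mm

129.63


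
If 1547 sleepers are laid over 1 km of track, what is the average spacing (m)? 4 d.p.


Spacing = 1000 m / number of sleepers
Spacing = 1000 / 1547
Spacing = 0.6464 m

0.6464


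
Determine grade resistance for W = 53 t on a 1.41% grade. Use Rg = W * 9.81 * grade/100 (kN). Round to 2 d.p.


Rg = W * 9.81 * grade / 100
Rg = 53 * 9.81 * 1.41 / 100
Rg = 519.93 * 0.0141
Rg = 7.33 kN

7.33


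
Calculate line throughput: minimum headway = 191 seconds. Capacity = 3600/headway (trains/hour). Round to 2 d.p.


Capacity = 3600 / headway
Capacity = 3600 / 191
Capacity = 18.85 trains/hour

18.85


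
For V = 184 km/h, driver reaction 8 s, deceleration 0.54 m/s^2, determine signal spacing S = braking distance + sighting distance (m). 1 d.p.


V = 184 / 3.6 = 51.1111 m/s
Braking distance = 51.1111^2 / (2*0.54) = 2418.8386 m
Sighting distance = 51.1111 * 8 = 408.8889 m
S = 2418.8386 + 408.8889 = 2827.7 m

2827.7


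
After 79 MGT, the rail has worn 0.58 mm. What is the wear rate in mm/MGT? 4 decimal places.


Wear rate = total wear / cumulative tonnage
Rate = 0.58 / 79
Rate = 0.0073 mm/MGT

0.0073


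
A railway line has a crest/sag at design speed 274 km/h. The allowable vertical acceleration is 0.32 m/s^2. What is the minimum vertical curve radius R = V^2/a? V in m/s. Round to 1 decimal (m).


Convert speed: V = 274 / 3.6 = 76.1111 m/s
V^2 = 5792.9012 m^2/s^2
R_v = 5792.9012 / 0.32
R_v = 18102.8 m

18102.8


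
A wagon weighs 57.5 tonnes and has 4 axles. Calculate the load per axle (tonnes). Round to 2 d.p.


Load per axle = total weight / number of axles
Load = 57.5 / 4
Load = 14.38 tonnes

14.38


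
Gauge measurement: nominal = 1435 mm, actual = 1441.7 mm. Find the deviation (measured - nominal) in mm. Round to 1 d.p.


Deviation = measured - nominal
Deviation = 1441.7 - 1435
Deviation = 6.7 mm

6.7


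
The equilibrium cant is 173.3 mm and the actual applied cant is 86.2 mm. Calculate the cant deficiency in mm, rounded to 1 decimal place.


Cant deficiency = equilibrium cant - actual cant
CD = 173.3 - 86.2
CD = 87.1 mm

87.1


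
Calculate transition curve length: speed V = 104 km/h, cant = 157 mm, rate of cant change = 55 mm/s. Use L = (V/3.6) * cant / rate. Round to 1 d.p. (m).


Convert speed: V = 104 / 3.6 = 28.8889 m/s
L = 28.8889 * 157 / 55
L = 4535.5556 / 55
L = 82.5 m

82.5


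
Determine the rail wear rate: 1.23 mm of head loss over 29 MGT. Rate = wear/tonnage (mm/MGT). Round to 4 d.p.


Wear rate = total wear / cumulative tonnage
Rate = 1.23 / 29
Rate = 0.0424 mm/MGT

0.0424


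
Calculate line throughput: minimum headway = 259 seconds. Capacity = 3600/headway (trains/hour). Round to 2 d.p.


Capacity = 3600 / headway
Capacity = 3600 / 259
Capacity = 13.90 trains/hour

13.90


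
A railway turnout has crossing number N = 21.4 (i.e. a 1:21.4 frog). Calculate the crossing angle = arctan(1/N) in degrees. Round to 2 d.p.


1/N = 1/21.4 = 0.046729
angle = arctan(0.046729) = 0.046695 rad
angle = 0.046695 * 180/pi = 2.68 degrees

2.68


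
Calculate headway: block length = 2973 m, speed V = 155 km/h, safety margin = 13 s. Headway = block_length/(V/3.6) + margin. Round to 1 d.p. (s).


V = 155 / 3.6 = 43.0556 m/s
Block traversal time = 2973 / 43.0556 = 69.0503 s
Headway = 69.0503 + 13
Headway = 82.1 s

82.1


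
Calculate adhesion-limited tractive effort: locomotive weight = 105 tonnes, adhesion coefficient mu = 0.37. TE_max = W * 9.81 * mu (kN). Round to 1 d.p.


TE_max = W * g * mu
TE_max = 105 * 9.81 * 0.37
TE_max = 1030.05 * 0.37
TE_max = 381.1 kN

381.1


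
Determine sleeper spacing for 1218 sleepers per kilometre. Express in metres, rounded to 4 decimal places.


Spacing = 1000 m / number of sleepers
Spacing = 1000 / 1218
Spacing = 0.8210 m

0.8210


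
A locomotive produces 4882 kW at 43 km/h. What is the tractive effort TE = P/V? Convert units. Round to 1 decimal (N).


Convert: P = 4882 kW = 4882000 W
V = 43 / 3.6 = 11.9444 m/s
TE = 4882000 / 11.9444
TE = 408725.6 N

408725.6


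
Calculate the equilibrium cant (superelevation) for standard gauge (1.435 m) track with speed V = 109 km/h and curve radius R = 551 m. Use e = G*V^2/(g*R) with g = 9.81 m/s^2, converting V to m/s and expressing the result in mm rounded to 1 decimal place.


Convert speed: V = 109 / 3.6 = 30.2778 m/s
Apply formula: e = 1.435 * 30.2778^2 / (9.81 * 551)
e = 1.435 * 916.7438 / 5405.31
e = 0.243377 m = 243.4 mm

243.4


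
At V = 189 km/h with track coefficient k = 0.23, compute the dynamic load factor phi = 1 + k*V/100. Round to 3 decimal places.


phi = 1 + k * V / 100
phi = 1 + 0.23 * 189 / 100
phi = 1 + 0.4347
phi = 1.435

1.435


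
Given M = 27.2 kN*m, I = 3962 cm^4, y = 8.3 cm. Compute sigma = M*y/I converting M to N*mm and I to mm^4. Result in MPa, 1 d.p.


Convert units:
M = 27.2 kN*m = 27200000 N*mm
y = 8.3 cm = 83 mm
I = 3962 cm^4 = 39620000 mm^4
sigma = 27200000 * 83 / 39620000
sigma = 57.0 MPa

57.0


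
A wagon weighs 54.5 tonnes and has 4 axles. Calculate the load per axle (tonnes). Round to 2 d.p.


Load per axle = total weight / number of axles
Load = 54.5 / 4
Load = 13.63 tonnes

13.63


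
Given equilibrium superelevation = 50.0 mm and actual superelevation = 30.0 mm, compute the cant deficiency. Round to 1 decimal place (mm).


Cant deficiency = equilibrium cant - actual cant
CD = 50.0 - 30.0
CD = 20.0 mm

20.0


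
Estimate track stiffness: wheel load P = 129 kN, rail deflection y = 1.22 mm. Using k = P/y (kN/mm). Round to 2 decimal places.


Track stiffness k = P / y
k = 129 / 1.22
k = 105.74 kN/mm

105.74


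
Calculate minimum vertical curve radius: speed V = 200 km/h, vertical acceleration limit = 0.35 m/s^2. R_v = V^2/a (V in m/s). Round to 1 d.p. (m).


Convert speed: V = 200 / 3.6 = 55.5556 m/s
V^2 = 3086.4198 m^2/s^2
R_v = 3086.4198 / 0.35
R_v = 8818.3 m

8818.3


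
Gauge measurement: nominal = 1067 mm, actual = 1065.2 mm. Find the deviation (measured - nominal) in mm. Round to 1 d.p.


Deviation = measured - nominal
Deviation = 1065.2 - 1067
Deviation = -1.8 mm

-1.8


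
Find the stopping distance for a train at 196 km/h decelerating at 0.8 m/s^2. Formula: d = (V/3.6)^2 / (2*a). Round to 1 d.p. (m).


Convert speed: V = 196 / 3.6 = 54.4444 m/s
V^2 = 2964.1975
d = 2964.1975 / (2 * 0.8)
d = 2964.1975 / 1.6
d = 1852.6 m

1852.6


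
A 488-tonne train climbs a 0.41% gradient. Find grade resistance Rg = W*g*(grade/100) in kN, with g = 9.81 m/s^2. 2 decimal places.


Rg = W * 9.81 * grade / 100
Rg = 488 * 9.81 * 0.41 / 100
Rg = 4787.28 * 0.0041
Rg = 19.63 kN

19.63


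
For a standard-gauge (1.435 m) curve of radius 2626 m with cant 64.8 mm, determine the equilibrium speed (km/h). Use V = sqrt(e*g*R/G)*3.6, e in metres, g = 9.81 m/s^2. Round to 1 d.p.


Convert cant: e = 64.8 mm = 0.0648 m
V_ms = sqrt(0.0648 * 9.81 * 2626 / 1.435)
V_ms = sqrt(1163.286891) = 34.107 m/s
V = 34.107 * 3.6 = 122.8 km/h

122.8


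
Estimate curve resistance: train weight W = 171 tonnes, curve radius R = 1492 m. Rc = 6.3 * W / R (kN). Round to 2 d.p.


Rc = 6.3 * W / R
Rc = 6.3 * 171 / 1492
Rc = 1077.3 / 1492
Rc = 0.72 kN

0.72


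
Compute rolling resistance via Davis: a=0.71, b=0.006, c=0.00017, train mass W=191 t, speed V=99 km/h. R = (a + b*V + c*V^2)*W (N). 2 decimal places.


b*V = 0.006 * 99 = 0.594
c*V^2 = 0.00017 * 9801 = 1.66617
R_per_t = 0.71 + 0.594 + 1.66617 = 2.97017 N/t
R_total = 2.97017 * 191 = 567.30 N

567.30


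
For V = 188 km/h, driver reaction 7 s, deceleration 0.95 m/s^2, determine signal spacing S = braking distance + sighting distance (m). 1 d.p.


V = 188 / 3.6 = 52.2222 m/s
Braking distance = 52.2222^2 / (2*0.95) = 1435.3476 m
Sighting distance = 52.2222 * 7 = 365.5556 m
S = 1435.3476 + 365.5556 = 1800.9 m

1800.9


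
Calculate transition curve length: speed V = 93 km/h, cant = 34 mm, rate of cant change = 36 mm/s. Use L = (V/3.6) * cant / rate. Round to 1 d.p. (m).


Convert speed: V = 93 / 3.6 = 25.8333 m/s
L = 25.8333 * 34 / 36
L = 878.3333 / 36
L = 24.4 m

24.4


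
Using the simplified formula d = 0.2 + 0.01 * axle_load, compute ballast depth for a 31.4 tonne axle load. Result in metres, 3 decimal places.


d = 0.2 + 0.01 * 31.4
d = 0.2 + 0.314
d = 0.514 m

0.514


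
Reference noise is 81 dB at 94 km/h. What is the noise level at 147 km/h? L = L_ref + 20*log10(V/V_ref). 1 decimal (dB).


V/V_ref = 147 / 94 = 1.56383
log10(1.56383) = 0.194189
20 * 0.194189 = 3.8838
L = 81 + 3.8838 = 84.9 dB

84.9


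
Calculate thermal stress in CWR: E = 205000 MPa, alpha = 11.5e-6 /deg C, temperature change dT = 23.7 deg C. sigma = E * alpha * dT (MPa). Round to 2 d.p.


sigma = E * alpha * dT
sigma = 205000 * 11.5e-6 * 23.7
sigma = 2.3575 * 23.7
sigma = 55.87 MPa

55.87


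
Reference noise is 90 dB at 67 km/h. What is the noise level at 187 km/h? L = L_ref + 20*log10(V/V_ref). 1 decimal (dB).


V/V_ref = 187 / 67 = 2.791045
log10(2.791045) = 0.445767
20 * 0.445767 = 8.9153
L = 90 + 8.9153 = 98.9 dB

98.9


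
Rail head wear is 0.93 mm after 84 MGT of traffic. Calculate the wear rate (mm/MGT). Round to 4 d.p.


Wear rate = total wear / cumulative tonnage
Rate = 0.93 / 84
Rate = 0.0111 mm/MGT

0.0111


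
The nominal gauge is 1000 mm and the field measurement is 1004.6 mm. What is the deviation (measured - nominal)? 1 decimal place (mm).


Deviation = measured - nominal
Deviation = 1004.6 - 1000
Deviation = 4.6 mm

4.6


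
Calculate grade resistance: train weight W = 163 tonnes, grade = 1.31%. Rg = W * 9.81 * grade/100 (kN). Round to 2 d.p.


Rg = W * 9.81 * grade / 100
Rg = 163 * 9.81 * 1.31 / 100
Rg = 1599.03 * 0.0131
Rg = 20.95 kN

20.95


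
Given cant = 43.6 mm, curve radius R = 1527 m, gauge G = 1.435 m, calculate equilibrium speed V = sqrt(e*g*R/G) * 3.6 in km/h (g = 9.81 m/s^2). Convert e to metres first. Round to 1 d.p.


Convert cant: e = 43.6 mm = 0.0436 m
V_ms = sqrt(0.0436 * 9.81 * 1527 / 1.435)
V_ms = sqrt(455.137514) = 21.334 m/s
V = 21.334 * 3.6 = 76.8 km/h

76.8


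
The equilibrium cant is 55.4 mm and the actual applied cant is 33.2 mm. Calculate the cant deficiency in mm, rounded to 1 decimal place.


Cant deficiency = equilibrium cant - actual cant
CD = 55.4 - 33.2
CD = 22.2 mm

22.2


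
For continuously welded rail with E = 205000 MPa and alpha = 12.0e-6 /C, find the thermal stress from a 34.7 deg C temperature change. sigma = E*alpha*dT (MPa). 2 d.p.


sigma = E * alpha * dT
sigma = 205000 * 12.0e-6 * 34.7
sigma = 2.46 * 34.7
sigma = 85.36 MPa

85.36


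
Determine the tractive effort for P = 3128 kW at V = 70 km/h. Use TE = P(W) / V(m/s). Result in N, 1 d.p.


Convert: P = 3128 kW = 3128000 W
V = 70 / 3.6 = 19.4444 m/s
TE = 3128000 / 19.4444
TE = 160868.6 N

160868.6


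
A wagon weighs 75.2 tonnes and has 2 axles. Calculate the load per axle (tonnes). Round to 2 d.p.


Load per axle = total weight / number of axles
Load = 75.2 / 2
Load = 37.60 tonnes

37.60


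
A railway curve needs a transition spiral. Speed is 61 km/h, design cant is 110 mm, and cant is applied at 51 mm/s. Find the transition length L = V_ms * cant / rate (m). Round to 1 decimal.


Convert speed: V = 61 / 3.6 = 16.9444 m/s
L = 16.9444 * 110 / 51
L = 1863.8889 / 51
L = 36.5 m

36.5


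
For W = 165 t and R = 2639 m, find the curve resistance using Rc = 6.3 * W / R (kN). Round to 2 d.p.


Rc = 6.3 * W / R
Rc = 6.3 * 165 / 2639
Rc = 1039.5 / 2639
Rc = 0.39 kN

0.39


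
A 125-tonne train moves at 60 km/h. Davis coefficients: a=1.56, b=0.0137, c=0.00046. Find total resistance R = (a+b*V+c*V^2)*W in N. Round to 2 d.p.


b*V = 0.0137 * 60 = 0.822
c*V^2 = 0.00046 * 3600 = 1.656
R_per_t = 1.56 + 0.822 + 1.656 = 4.038 N/t
R_total = 4.038 * 125 = 504.75 N

504.75


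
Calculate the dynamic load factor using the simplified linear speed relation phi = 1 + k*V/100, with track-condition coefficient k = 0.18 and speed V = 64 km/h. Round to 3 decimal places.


phi = 1 + k * V / 100
phi = 1 + 0.18 * 64 / 100
phi = 1 + 0.1152
phi = 1.115

1.115


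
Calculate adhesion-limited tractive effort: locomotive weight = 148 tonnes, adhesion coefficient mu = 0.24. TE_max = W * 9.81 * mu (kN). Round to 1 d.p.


TE_max = W * g * mu
TE_max = 148 * 9.81 * 0.24
TE_max = 1451.88 * 0.24
TE_max = 348.5 kN

348.5


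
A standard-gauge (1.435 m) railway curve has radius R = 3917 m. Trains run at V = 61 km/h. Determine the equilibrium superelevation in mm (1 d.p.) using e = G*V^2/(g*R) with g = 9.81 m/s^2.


Convert speed: V = 61 / 3.6 = 16.9444 m/s
Apply formula: e = 1.435 * 16.9444^2 / (9.81 * 3917)
e = 1.435 * 287.1142 / 38425.77
e = 0.010722 m = 10.7 mm

10.7


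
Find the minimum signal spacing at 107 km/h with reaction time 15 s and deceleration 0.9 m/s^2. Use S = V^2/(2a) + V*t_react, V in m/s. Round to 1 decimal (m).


V = 107 / 3.6 = 29.7222 m/s
Braking distance = 29.7222^2 / (2*0.9) = 490.7836 m
Sighting distance = 29.7222 * 15 = 445.8333 m
S = 490.7836 + 445.8333 = 936.6 m

936.6


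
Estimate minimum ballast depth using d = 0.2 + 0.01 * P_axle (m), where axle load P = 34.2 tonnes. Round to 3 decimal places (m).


d = 0.2 + 0.01 * 34.2
d = 0.2 + 0.342
d = 0.542 m

0.542


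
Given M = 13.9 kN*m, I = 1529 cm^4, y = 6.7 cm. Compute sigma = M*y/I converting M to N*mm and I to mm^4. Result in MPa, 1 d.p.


Convert units:
M = 13.9 kN*m = 13900000 N*mm
y = 6.7 cm = 67 mm
I = 1529 cm^4 = 15290000 mm^4
sigma = 13900000 * 67 / 15290000
sigma = 60.9 MPa

60.9


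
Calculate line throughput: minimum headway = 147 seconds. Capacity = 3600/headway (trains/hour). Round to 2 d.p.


Capacity = 3600 / headway
Capacity = 3600 / 147
Capacity = 24.49 trains/hour

24.49


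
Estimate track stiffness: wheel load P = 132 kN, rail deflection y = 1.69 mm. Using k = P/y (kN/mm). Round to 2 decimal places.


Track stiffness k = P / y
k = 132 / 1.69
k = 78.11 kN/mm

78.11


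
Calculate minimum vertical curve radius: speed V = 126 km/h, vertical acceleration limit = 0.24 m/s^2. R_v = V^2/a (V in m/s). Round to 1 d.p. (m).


Convert speed: V = 126 / 3.6 = 35.0 m/s
V^2 = 1225.0 m^2/s^2
R_v = 1225.0 / 0.24
R_v = 5104.2 m

5104.2


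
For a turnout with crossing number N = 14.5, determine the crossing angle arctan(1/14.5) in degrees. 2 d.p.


1/N = 1/14.5 = 0.068966
angle = arctan(0.068966) = 0.068856 rad
angle = 0.068856 * 180/pi = 3.95 degrees

3.95


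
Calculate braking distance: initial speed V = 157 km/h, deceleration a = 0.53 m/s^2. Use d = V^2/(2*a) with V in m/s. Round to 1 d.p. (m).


Convert speed: V = 157 / 3.6 = 43.6111 m/s
V^2 = 1901.929
d = 1901.929 / (2 * 0.53)
d = 1901.929 / 1.06
d = 1794.3 m

1794.3


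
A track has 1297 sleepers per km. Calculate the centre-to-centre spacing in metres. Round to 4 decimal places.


Spacing = 1000 m / number of sleepers
Spacing = 1000 / 1297
Spacing = 0.7710 m

0.7710


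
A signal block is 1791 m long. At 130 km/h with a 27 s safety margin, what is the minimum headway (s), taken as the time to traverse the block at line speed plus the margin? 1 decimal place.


V = 130 / 3.6 = 36.1111 m/s
Block traversal time = 1791 / 36.1111 = 49.5969 s
Headway = 49.5969 + 27
Headway = 76.6 s

76.6


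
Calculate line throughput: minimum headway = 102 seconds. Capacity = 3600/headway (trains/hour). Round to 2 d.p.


Capacity = 3600 / headway
Capacity = 3600 / 102
Capacity = 35.29 trains/hour

35.29


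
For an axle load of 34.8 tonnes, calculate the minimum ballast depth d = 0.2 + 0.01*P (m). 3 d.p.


d = 0.2 + 0.01 * 34.8
d = 0.2 + 0.348
d = 0.548 m

0.548


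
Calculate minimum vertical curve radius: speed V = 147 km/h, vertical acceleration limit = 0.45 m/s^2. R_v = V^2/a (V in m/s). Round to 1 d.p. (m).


Convert speed: V = 147 / 3.6 = 40.8333 m/s
V^2 = 1667.3611 m^2/s^2
R_v = 1667.3611 / 0.45
R_v = 3705.2 m

3705.2


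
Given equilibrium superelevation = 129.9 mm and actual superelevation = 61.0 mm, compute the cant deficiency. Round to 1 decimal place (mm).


Cant deficiency = equilibrium cant - actual cant
CD = 129.9 - 61.0
CD = 68.9 mm

68.9


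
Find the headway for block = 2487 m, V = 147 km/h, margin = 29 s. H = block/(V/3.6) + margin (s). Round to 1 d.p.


V = 147 / 3.6 = 40.8333 m/s
Block traversal time = 2487 / 40.8333 = 60.9061 s
Headway = 60.9061 + 29
Headway = 89.9 s

89.9


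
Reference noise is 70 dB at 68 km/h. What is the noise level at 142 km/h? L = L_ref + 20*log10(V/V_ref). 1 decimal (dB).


V/V_ref = 142 / 68 = 2.088235
log10(2.088235) = 0.319779
20 * 0.319779 = 6.3956
L = 70 + 6.3956 = 76.4 dB

76.4


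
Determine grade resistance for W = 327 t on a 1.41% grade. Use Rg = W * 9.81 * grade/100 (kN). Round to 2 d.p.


Rg = W * 9.81 * grade / 100
Rg = 327 * 9.81 * 1.41 / 100
Rg = 3207.87 * 0.0141
Rg = 45.23 kN

45.23


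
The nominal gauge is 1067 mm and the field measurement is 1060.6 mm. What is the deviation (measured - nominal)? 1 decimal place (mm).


Deviation = measured - nominal
Deviation = 1060.6 - 1067
Deviation = -6.4 mm

-6.4


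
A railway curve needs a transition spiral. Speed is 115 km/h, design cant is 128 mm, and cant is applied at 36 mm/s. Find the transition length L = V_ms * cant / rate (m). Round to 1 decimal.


Convert speed: V = 115 / 3.6 = 31.9444 m/s
L = 31.9444 * 128 / 36
L = 4088.8889 / 36
L = 113.6 m

113.6


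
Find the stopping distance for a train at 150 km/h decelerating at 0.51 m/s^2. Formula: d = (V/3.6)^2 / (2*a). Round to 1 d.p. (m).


Convert speed: V = 150 / 3.6 = 41.6667 m/s
V^2 = 1736.1111
d = 1736.1111 / (2 * 0.51)
d = 1736.1111 / 1.02
d = 1702.1 m

1702.1


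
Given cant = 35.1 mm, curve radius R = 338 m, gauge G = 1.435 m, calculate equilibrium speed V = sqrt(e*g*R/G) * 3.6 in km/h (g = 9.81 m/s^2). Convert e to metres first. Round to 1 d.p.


Convert cant: e = 35.1 mm = 0.0351 m
V_ms = sqrt(0.0351 * 9.81 * 338 / 1.435)
V_ms = sqrt(81.103748) = 9.0058 m/s
V = 9.0058 * 3.6 = 32.4 km/h

32.4


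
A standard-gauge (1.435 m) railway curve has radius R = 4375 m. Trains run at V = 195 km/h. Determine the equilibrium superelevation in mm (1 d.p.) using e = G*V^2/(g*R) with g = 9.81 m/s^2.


Convert speed: V = 195 / 3.6 = 54.1667 m/s
Apply formula: e = 1.435 * 54.1667^2 / (9.81 * 4375)
e = 1.435 * 2934.0278 / 42918.75
e = 0.0981 m = 98.1 mm

98.1


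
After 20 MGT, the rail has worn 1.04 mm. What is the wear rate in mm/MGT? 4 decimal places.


Wear rate = total wear / cumulative tonnage
Rate = 1.04 / 20
Rate = 0.0520 mm/MGT

0.0520


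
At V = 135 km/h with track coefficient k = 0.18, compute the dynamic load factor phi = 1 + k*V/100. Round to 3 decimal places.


phi = 1 + k * V / 100
phi = 1 + 0.18 * 135 / 100
phi = 1 + 0.243
phi = 1.243

1.243


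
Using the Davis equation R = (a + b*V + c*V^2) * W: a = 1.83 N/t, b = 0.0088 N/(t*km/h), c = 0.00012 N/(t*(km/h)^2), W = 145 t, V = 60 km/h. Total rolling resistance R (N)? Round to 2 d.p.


b*V = 0.0088 * 60 = 0.528
c*V^2 = 0.00012 * 3600 = 0.432
R_per_t = 1.83 + 0.528 + 0.432 = 2.79 N/t
R_total = 2.79 * 145 = 404.55 N

404.55


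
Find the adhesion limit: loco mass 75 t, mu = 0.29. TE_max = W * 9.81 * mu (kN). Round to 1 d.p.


TE_max = W * g * mu
TE_max = 75 * 9.81 * 0.29
TE_max = 735.75 * 0.29
TE_max = 213.4 kN

213.4


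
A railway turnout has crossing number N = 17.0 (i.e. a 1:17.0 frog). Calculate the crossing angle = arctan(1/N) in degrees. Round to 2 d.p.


1/N = 1/17.0 = 0.058824
angle = arctan(0.058824) = 0.058756 rad
angle = 0.058756 * 180/pi = 3.37 degrees

3.37


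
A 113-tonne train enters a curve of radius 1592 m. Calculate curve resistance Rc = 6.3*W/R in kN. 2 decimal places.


Rc = 6.3 * W / R
Rc = 6.3 * 113 / 1592
Rc = 711.9 / 1592
Rc = 0.45 kN

0.45


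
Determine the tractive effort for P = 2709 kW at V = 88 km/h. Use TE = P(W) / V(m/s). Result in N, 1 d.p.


Convert: P = 2709 kW = 2709000 W
V = 88 / 3.6 = 24.4444 m/s
TE = 2709000 / 24.4444
TE = 110822.7 N

110822.7


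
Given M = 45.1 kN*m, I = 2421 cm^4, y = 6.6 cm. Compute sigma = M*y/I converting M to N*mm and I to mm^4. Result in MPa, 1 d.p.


Convert units:
M = 45.1 kN*m = 45100000 N*mm
y = 6.6 cm = 66 mm
I = 2421 cm^4 = 24210000 mm^4
sigma = 45100000 * 66 / 24210000
sigma = 122.9 MPa

122.9


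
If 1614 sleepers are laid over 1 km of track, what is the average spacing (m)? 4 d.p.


Spacing = 1000 m / number of sleepers
Spacing = 1000 / 1614
Spacing = 0.6196 m

0.6196


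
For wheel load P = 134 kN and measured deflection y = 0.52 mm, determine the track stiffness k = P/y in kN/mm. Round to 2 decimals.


Track stiffness k = P / y
k = 134 / 0.52
k = 257.69 kN/mm

257.69


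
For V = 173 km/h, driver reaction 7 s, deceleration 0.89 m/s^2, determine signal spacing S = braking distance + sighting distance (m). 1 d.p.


V = 173 / 3.6 = 48.0556 m/s
Braking distance = 48.0556^2 / (2*0.89) = 1297.38 m
Sighting distance = 48.0556 * 7 = 336.3889 m
S = 1297.38 + 336.3889 = 1633.8 m

1633.8


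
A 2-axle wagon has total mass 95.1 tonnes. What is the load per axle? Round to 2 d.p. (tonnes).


Load per axle = total weight / number of axles
Load = 95.1 / 2
Load = 47.55 tonnes

47.55


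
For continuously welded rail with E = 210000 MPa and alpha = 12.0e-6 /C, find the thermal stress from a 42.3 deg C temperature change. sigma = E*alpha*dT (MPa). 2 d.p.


sigma = E * alpha * dT
sigma = 210000 * 12.0e-6 * 42.3
sigma = 2.52 * 42.3
sigma = 106.60 MPa

106.60


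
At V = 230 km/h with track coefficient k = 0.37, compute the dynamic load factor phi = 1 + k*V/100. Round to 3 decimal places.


phi = 1 + k * V / 100
phi = 1 + 0.37 * 230 / 100
phi = 1 + 0.851
phi = 1.851

1.851


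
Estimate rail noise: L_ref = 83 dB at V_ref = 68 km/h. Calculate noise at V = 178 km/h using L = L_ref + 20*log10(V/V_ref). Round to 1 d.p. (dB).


V/V_ref = 178 / 68 = 2.617647
log10(2.617647) = 0.417911
20 * 0.417911 = 8.3582
L = 83 + 8.3582 = 91.4 dB

91.4


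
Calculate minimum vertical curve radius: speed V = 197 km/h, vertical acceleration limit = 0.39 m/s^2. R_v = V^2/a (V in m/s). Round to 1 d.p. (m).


Convert speed: V = 197 / 3.6 = 54.7222 m/s
V^2 = 2994.5216 m^2/s^2
R_v = 2994.5216 / 0.39
R_v = 7678.3 m

7678.3


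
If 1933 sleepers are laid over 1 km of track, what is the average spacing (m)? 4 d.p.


Spacing = 1000 m / number of sleepers
Spacing = 1000 / 1933
Spacing = 0.5173 m

0.5173


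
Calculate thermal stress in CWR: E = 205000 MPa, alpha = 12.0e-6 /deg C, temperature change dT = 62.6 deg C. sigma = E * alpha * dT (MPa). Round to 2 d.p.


sigma = E * alpha * dT
sigma = 205000 * 12.0e-6 * 62.6
sigma = 2.46 * 62.6
sigma = 154.00 MPa

154.00


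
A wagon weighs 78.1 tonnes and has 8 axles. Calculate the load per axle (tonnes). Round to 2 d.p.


Load per axle = total weight / number of axles
Load = 78.1 / 8
Load = 9.76 tonnes

9.76


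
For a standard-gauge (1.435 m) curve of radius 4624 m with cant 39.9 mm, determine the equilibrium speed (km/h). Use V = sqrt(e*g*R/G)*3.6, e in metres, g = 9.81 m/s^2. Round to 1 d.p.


Convert cant: e = 39.9 mm = 0.0399 m
V_ms = sqrt(0.0399 * 9.81 * 4624 / 1.435)
V_ms = sqrt(1261.269307) = 35.5144 m/s
V = 35.5144 * 3.6 = 127.9 km/h

127.9


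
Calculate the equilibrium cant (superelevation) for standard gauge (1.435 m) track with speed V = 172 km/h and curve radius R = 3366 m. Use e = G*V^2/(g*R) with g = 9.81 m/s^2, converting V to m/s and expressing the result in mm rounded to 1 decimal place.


Convert speed: V = 172 / 3.6 = 47.7778 m/s
Apply formula: e = 1.435 * 47.7778^2 / (9.81 * 3366)
e = 1.435 * 2282.716 / 33020.46
e = 0.099202 m = 99.2 mm

99.2


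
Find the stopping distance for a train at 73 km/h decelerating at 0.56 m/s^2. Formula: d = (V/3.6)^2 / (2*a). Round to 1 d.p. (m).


Convert speed: V = 73 / 3.6 = 20.2778 m/s
V^2 = 411.1883
d = 411.1883 / (2 * 0.56)
d = 411.1883 / 1.12
d = 367.1 m

367.1


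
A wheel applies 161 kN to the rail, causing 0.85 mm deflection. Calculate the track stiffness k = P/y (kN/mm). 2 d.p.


Track stiffness k = P / y
k = 161 / 0.85
k = 189.41 kN/mm

189.41


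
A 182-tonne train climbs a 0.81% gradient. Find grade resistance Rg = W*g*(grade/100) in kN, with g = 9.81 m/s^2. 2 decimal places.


Rg = W * 9.81 * grade / 100
Rg = 182 * 9.81 * 0.81 / 100
Rg = 1785.42 * 0.0081
Rg = 14.46 kN

14.46


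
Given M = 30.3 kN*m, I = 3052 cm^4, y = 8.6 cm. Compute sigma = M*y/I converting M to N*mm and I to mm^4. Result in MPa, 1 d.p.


Convert units:
M = 30.3 kN*m = 30300000 N*mm
y = 8.6 cm = 86 mm
I = 3052 cm^4 = 30520000 mm^4
sigma = 30300000 * 86 / 30520000
sigma = 85.4 MPa

85.4


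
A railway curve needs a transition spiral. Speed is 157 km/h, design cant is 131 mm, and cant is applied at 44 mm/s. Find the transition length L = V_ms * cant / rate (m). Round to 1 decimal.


Convert speed: V = 157 / 3.6 = 43.6111 m/s
L = 43.6111 * 131 / 44
L = 5713.0556 / 44
L = 129.8 m

129.8


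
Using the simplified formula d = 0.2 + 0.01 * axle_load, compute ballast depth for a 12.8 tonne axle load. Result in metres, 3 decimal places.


d = 0.2 + 0.01 * 12.8
d = 0.2 + 0.128
d = 0.328 m

0.328


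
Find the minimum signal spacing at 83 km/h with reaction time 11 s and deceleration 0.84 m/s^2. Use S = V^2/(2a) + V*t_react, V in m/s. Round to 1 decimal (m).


V = 83 / 3.6 = 23.0556 m/s
Braking distance = 23.0556^2 / (2*0.84) = 316.404 m
Sighting distance = 23.0556 * 11 = 253.6111 m
S = 316.404 + 253.6111 = 570.0 m

570.0


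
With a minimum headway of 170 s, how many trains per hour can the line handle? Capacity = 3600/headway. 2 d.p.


Capacity = 3600 / headway
Capacity = 3600 / 170
Capacity = 21.18 trains/hour

21.18


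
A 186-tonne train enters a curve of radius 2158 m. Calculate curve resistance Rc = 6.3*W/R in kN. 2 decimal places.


Rc = 6.3 * W / R
Rc = 6.3 * 186 / 2158
Rc = 1171.8 / 2158
Rc = 0.54 kN

0.54


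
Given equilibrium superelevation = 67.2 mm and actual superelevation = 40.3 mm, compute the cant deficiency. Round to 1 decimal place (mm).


Cant deficiency = equilibrium cant - actual cant
CD = 67.2 - 40.3
CD = 26.9 mm

26.9


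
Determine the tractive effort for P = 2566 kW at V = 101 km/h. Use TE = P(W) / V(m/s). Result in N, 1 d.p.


Convert: P = 2566 kW = 2566000 W
V = 101 / 3.6 = 28.0556 m/s
TE = 2566000 / 28.0556
TE = 91461.4 N

91461.4


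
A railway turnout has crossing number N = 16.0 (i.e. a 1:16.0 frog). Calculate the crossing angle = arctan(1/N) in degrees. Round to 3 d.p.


1/N = 1/16.0 = 0.0625
angle = arctan(0.0625) = 0.062419 rad
angle = 0.062419 * 180/pi = 3.576 degrees

3.576
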